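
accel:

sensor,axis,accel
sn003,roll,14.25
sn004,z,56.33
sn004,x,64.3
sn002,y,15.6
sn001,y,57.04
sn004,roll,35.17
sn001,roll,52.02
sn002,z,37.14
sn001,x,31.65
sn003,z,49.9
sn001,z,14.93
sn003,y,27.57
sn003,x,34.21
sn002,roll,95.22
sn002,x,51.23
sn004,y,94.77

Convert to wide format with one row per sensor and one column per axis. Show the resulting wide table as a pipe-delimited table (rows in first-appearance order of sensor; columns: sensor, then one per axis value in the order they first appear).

| sensor | roll | z | x | y |
| sn003 | 14.25 | 49.9 | 34.21 | 27.57 |
| sn004 | 35.17 | 56.33 | 64.3 | 94.77 |
| sn002 | 95.22 | 37.14 | 51.23 | 15.6 |
| sn001 | 52.02 | 14.93 | 31.65 | 57.04 |

Columns: sensor plus the 4 distinct axis values (roll, z, x, y).
For example, row sn003 column roll takes accel=14.25 from the long row (sn003, roll).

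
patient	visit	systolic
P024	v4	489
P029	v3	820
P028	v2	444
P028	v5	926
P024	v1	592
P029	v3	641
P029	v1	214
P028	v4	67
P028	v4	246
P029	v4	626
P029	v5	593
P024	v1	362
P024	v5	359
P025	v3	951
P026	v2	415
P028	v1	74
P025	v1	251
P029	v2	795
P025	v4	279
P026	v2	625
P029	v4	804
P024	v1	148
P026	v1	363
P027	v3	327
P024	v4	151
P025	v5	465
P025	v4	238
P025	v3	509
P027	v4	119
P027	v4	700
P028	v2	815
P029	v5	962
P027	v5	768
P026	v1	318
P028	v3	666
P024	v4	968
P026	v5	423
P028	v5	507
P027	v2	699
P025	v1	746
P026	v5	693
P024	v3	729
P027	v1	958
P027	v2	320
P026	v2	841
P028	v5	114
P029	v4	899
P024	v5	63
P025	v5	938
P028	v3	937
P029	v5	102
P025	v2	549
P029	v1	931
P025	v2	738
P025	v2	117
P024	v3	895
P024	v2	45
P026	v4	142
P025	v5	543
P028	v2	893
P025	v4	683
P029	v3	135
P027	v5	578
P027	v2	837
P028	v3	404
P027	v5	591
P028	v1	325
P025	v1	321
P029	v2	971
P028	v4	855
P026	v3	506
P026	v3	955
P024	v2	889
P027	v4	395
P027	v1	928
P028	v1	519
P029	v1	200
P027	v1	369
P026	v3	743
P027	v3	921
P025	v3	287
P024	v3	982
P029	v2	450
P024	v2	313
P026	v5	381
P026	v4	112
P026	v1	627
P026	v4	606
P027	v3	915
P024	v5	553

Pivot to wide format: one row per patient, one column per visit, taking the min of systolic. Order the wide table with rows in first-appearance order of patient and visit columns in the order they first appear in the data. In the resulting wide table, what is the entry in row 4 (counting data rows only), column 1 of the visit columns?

With rows in first-appearance order of patient, row 4 is patient=P025. visit columns in first-appearance order: v4, v3, v2, v5, v1; column 1 is v4.
Long rows with patient=P025, visit=v4: min(279, 238, 683) = 238.

238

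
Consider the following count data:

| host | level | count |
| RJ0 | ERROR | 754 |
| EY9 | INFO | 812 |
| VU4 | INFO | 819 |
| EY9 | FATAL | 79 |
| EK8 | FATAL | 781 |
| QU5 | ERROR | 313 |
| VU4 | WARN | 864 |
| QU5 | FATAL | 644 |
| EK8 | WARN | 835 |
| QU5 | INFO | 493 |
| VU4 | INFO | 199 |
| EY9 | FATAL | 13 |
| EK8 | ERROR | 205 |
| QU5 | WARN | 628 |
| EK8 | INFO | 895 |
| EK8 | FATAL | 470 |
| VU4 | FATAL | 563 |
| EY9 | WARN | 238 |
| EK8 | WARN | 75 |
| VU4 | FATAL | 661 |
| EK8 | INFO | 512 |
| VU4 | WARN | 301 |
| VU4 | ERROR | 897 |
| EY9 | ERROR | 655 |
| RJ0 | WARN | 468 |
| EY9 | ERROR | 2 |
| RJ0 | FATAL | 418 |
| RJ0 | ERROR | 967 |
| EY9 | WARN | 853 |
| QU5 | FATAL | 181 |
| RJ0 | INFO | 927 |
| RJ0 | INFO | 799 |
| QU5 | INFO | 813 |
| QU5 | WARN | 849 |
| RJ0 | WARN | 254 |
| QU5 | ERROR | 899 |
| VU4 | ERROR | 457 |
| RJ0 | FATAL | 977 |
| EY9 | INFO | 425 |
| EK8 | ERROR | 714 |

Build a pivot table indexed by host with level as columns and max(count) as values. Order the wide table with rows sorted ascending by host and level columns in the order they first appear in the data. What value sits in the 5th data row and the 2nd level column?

With rows sorted ascending by host, row 5 is host=VU4. level columns in first-appearance order: ERROR, INFO, FATAL, WARN; column 2 is INFO.
Long rows with host=VU4, level=INFO: max(819, 199) = 819.

819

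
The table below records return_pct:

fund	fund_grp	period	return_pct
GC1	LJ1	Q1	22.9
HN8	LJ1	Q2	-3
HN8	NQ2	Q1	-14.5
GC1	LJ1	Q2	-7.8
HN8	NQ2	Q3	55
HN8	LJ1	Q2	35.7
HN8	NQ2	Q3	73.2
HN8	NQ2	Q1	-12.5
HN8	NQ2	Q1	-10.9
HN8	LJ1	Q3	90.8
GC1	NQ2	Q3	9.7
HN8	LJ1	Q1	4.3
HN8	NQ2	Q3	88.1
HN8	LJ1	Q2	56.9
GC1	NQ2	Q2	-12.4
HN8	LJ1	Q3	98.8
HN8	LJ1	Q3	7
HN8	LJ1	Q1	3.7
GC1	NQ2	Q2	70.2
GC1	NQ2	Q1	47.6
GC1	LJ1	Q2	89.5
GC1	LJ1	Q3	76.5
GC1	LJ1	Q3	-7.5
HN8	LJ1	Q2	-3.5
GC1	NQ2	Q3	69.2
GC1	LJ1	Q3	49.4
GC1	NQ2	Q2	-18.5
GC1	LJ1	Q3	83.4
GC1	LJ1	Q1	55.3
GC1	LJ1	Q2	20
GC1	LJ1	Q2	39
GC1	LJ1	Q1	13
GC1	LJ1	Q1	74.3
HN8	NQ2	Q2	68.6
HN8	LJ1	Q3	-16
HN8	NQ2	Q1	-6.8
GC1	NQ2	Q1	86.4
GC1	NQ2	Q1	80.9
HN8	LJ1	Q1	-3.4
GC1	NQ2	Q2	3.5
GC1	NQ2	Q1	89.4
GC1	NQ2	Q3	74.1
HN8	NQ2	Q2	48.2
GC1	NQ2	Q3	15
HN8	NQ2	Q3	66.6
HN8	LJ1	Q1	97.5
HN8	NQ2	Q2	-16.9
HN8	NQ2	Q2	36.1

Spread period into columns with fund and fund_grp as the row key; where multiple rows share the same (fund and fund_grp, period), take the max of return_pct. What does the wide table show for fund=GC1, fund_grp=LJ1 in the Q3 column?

Rows with fund=GC1, fund_grp=LJ1 and period=Q3: return_pct values are 76.5, -7.5, 49.4, 83.4.
max(76.5, -7.5, 49.4, 83.4) = 83.4.

83.4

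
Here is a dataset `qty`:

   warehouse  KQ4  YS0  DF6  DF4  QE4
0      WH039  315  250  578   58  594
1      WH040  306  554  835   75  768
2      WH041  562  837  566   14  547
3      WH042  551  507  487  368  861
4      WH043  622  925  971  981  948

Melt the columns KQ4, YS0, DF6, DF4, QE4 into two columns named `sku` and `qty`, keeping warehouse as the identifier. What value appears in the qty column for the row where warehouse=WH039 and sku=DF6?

Unpivoting turns each (warehouse, wide-column) pair into one long row.
The wide cell at row WH039, column DF6 holds 578, so the long row (WH039, DF6) has qty=578.

578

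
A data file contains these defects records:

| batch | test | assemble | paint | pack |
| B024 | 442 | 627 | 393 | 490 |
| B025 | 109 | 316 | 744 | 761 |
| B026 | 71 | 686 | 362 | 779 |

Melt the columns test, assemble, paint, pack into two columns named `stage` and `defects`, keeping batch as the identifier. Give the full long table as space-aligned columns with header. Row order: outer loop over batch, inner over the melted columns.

batch  stage     defects
B024   test      442    
B024   assemble  627    
B024   paint     393    
B024   pack      490    
B025   test      109    
B025   assemble  316    
B025   paint     744    
B025   pack      761    
B026   test      71     
B026   assemble  686    
B026   paint     362    
B026   pack      779    

Each (batch, column) pair becomes one row: 3 × 4 = 12 rows.
For example, (B024, test) → defects=442.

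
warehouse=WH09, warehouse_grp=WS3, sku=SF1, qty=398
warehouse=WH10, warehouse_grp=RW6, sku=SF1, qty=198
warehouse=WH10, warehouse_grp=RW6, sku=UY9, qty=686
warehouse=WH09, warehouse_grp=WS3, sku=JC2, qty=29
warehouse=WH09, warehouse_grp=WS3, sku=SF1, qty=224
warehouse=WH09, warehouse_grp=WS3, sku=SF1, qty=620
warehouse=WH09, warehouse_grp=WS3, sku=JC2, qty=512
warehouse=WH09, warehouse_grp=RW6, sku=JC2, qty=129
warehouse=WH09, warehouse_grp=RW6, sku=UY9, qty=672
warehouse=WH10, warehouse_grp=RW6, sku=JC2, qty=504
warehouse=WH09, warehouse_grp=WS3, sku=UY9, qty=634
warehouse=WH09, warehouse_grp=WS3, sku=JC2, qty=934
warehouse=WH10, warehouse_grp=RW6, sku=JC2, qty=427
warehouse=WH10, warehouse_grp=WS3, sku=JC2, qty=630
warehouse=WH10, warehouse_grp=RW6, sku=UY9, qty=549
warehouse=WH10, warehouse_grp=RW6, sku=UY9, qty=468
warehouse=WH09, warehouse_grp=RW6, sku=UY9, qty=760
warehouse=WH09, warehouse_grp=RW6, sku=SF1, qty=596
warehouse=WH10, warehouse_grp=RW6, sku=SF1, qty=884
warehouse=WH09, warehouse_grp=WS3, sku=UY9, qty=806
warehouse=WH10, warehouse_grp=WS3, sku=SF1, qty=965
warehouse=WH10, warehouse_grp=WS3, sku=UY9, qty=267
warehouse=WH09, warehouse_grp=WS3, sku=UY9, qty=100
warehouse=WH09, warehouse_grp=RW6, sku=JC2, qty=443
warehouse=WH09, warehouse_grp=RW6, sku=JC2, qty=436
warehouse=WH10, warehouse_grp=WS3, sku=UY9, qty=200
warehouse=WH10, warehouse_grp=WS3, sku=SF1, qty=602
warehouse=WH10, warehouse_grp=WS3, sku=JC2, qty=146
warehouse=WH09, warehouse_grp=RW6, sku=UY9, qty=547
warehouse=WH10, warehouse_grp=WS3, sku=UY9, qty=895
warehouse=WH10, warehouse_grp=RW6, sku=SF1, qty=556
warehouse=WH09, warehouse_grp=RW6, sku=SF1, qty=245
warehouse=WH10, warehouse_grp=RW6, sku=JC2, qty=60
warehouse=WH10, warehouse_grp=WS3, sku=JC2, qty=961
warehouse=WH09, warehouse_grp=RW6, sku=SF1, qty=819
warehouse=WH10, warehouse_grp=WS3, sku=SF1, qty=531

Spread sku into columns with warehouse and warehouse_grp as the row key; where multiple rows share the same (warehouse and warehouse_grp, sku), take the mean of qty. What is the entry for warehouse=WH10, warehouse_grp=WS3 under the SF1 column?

699.33

Rows with warehouse=WH10, warehouse_grp=WS3 and sku=SF1: qty values are 965, 602, 531.
(965 + 602 + 531) / 3 = 699.33.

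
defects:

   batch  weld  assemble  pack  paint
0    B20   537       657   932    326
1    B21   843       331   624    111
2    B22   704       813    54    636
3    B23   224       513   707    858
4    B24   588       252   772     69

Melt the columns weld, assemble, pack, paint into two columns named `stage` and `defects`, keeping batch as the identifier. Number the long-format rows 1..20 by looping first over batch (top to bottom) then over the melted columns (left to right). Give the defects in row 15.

20 rows total (5 × 4). Row 15: index ⌊(15-1)/4⌋ = 3 into batch → B23; (15-1) mod 4 = 2 into the melted columns → pack.
So row 15 is (B23, pack, 707); defects = 707.

707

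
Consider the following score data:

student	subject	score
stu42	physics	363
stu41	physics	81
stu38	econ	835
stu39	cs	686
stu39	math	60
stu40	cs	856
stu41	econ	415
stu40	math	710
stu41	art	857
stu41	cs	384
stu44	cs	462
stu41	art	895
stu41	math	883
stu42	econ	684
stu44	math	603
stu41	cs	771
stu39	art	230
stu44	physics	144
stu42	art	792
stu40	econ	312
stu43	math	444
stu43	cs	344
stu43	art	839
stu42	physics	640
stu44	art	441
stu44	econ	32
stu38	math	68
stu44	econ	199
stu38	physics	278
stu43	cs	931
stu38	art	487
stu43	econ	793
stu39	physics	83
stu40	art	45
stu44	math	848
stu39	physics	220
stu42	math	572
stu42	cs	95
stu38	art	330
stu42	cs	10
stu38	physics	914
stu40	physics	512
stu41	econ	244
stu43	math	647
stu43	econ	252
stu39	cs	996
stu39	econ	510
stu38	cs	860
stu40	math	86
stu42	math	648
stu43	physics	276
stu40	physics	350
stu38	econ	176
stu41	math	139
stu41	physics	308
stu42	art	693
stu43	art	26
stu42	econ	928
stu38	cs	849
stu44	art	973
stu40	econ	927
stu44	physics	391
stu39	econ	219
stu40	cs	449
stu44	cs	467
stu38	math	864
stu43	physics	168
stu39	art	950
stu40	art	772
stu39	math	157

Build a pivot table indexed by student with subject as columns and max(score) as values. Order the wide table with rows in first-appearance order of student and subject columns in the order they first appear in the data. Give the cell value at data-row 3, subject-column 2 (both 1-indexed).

835

With rows in first-appearance order of student, row 3 is student=stu38. subject columns in first-appearance order: physics, econ, cs, math, art; column 2 is econ.
Long rows with student=stu38, subject=econ: max(835, 176) = 835.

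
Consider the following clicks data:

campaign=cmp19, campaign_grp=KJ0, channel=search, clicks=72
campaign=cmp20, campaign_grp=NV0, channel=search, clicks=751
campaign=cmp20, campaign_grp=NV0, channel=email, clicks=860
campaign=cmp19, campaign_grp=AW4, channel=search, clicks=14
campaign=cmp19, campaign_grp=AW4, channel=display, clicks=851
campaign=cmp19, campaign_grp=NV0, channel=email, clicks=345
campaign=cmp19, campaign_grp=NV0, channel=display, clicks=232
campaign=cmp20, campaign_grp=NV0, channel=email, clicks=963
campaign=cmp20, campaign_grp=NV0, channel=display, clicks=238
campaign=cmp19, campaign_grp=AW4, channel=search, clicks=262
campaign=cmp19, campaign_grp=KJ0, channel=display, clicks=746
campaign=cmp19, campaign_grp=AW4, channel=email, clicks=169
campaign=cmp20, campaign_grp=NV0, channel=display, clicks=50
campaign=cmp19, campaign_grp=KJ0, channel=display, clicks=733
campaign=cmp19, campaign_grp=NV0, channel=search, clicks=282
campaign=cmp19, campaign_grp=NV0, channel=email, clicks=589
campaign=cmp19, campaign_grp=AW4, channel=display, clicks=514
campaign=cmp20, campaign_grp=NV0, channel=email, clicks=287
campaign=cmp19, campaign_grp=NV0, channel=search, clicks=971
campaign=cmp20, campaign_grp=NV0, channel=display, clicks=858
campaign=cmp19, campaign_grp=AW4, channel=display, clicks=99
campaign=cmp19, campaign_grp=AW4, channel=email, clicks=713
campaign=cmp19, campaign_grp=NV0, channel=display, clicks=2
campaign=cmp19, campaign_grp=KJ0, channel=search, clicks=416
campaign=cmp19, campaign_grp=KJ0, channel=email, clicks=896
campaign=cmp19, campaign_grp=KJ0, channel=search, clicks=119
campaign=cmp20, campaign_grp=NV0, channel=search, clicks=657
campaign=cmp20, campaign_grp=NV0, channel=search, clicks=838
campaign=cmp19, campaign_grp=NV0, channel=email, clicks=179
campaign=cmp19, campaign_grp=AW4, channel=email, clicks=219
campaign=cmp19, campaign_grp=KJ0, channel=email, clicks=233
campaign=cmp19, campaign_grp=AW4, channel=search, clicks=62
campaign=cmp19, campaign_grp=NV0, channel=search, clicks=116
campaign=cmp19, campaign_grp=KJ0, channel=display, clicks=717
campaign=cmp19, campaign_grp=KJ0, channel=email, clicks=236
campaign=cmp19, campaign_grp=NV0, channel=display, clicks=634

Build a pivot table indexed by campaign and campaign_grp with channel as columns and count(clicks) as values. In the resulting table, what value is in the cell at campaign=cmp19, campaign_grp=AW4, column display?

3

Rows with campaign=cmp19, campaign_grp=AW4 and channel=display: clicks values are 851, 514, 99.
3 rows match — count = 3.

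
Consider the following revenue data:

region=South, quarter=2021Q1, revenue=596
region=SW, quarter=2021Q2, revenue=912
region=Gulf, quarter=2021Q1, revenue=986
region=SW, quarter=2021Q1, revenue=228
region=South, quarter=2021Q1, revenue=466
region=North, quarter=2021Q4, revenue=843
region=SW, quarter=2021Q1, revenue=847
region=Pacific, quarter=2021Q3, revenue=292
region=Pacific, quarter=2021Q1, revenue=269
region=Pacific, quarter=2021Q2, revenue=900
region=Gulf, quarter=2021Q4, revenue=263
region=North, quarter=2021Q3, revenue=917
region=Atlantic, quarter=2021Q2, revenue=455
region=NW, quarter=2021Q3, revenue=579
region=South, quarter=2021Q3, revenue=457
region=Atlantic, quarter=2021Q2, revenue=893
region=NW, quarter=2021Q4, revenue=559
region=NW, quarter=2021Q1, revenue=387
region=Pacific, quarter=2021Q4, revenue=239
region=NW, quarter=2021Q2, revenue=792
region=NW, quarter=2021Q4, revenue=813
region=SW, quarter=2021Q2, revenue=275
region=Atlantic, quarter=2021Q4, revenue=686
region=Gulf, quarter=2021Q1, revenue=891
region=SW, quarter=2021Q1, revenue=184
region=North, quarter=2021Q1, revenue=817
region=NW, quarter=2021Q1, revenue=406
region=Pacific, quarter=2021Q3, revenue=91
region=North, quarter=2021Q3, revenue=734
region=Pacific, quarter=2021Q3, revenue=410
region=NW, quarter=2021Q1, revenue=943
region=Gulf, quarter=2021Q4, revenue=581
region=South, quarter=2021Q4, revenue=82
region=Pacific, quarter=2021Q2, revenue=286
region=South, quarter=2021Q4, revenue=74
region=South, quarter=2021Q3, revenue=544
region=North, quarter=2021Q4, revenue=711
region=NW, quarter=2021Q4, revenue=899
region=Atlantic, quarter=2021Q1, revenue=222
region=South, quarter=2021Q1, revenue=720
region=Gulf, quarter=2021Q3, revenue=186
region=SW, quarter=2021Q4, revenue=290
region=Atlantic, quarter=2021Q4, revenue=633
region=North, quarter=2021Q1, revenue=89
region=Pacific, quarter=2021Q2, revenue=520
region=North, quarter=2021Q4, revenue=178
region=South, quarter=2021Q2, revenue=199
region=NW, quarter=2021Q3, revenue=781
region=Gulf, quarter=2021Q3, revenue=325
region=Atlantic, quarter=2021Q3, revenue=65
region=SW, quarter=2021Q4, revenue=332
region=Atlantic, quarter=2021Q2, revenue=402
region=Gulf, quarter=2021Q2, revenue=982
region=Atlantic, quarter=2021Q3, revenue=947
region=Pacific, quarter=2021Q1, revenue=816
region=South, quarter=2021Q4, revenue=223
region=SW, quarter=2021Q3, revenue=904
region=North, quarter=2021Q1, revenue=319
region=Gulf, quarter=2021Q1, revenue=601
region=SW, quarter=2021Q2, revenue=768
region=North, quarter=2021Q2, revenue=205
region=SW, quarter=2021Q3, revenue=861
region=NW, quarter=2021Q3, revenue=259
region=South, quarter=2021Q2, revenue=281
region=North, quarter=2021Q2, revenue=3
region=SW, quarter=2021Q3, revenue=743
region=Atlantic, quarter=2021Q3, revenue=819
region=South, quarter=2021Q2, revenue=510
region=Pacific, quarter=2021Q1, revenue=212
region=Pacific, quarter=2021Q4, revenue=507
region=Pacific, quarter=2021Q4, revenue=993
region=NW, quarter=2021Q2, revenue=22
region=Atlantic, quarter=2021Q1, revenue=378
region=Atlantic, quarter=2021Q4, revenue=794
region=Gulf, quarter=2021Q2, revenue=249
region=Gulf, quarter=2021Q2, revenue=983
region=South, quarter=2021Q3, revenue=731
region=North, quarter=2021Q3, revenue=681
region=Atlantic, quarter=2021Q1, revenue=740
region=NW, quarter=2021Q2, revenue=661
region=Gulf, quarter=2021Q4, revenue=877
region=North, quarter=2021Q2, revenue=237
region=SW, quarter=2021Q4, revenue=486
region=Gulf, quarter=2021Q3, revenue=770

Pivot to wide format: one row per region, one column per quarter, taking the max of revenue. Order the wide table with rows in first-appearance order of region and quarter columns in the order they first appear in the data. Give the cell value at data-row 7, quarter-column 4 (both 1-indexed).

781

With rows in first-appearance order of region, row 7 is region=NW. quarter columns in first-appearance order: 2021Q1, 2021Q2, 2021Q4, 2021Q3; column 4 is 2021Q3.
Long rows with region=NW, quarter=2021Q3: max(579, 781, 259) = 781.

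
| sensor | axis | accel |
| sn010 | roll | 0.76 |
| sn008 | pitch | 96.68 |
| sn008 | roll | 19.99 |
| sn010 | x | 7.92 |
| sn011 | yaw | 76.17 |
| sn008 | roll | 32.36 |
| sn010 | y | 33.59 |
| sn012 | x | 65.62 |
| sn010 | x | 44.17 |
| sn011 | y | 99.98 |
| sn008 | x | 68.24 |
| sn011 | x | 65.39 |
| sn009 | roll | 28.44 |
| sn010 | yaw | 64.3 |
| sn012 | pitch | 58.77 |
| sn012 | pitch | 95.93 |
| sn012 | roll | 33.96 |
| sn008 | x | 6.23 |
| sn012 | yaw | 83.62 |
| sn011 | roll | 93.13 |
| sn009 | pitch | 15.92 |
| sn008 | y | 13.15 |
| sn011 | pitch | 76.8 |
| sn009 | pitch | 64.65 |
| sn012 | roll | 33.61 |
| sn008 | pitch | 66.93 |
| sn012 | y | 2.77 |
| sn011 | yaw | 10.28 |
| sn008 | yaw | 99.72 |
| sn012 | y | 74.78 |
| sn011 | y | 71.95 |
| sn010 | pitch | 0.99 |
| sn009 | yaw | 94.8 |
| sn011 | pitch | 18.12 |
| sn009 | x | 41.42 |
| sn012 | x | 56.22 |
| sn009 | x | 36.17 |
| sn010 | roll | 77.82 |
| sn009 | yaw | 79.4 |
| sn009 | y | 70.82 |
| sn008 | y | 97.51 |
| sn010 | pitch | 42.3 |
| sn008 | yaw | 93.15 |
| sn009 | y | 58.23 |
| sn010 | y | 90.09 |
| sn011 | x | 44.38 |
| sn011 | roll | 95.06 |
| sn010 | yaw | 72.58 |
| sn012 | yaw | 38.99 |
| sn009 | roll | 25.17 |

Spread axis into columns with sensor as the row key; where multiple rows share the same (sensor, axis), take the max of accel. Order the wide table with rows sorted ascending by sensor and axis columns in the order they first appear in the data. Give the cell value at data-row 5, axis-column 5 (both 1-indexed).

With rows sorted ascending by sensor, row 5 is sensor=sn012. axis columns in first-appearance order: roll, pitch, x, yaw, y; column 5 is y.
Long rows with sensor=sn012, axis=y: max(2.77, 74.78) = 74.78.

74.78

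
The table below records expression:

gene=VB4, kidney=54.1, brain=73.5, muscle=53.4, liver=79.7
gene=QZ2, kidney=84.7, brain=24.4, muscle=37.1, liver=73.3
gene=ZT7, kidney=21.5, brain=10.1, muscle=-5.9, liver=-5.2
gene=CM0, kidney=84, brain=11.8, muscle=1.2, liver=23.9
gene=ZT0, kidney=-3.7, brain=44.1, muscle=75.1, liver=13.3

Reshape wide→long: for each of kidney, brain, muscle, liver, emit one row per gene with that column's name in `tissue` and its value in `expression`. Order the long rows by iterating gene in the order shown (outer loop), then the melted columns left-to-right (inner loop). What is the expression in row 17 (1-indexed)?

20 rows total (5 × 4). Row 17: index ⌊(17-1)/4⌋ = 4 into gene → ZT0; (17-1) mod 4 = 0 into the melted columns → kidney.
So row 17 is (ZT0, kidney, -3.7); expression = -3.7.

-3.7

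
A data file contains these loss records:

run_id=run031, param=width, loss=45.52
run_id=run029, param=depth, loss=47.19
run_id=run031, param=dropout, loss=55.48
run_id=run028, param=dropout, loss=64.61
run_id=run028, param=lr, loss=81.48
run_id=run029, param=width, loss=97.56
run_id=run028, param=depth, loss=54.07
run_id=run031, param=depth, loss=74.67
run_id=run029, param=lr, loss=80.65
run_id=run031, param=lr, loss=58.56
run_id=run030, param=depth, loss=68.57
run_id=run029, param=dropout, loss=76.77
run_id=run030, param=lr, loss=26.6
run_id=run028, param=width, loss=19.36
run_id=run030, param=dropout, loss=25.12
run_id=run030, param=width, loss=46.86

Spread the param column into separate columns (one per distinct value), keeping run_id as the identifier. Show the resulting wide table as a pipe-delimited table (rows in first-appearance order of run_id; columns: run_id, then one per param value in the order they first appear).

Columns: run_id plus the 4 distinct param values (width, depth, dropout, lr).
For example, row run031 column width takes loss=45.52 from the long row (run031, width).

| run_id | width | depth | dropout | lr |
| run031 | 45.52 | 74.67 | 55.48 | 58.56 |
| run029 | 97.56 | 47.19 | 76.77 | 80.65 |
| run028 | 19.36 | 54.07 | 64.61 | 81.48 |
| run030 | 46.86 | 68.57 | 25.12 | 26.6 |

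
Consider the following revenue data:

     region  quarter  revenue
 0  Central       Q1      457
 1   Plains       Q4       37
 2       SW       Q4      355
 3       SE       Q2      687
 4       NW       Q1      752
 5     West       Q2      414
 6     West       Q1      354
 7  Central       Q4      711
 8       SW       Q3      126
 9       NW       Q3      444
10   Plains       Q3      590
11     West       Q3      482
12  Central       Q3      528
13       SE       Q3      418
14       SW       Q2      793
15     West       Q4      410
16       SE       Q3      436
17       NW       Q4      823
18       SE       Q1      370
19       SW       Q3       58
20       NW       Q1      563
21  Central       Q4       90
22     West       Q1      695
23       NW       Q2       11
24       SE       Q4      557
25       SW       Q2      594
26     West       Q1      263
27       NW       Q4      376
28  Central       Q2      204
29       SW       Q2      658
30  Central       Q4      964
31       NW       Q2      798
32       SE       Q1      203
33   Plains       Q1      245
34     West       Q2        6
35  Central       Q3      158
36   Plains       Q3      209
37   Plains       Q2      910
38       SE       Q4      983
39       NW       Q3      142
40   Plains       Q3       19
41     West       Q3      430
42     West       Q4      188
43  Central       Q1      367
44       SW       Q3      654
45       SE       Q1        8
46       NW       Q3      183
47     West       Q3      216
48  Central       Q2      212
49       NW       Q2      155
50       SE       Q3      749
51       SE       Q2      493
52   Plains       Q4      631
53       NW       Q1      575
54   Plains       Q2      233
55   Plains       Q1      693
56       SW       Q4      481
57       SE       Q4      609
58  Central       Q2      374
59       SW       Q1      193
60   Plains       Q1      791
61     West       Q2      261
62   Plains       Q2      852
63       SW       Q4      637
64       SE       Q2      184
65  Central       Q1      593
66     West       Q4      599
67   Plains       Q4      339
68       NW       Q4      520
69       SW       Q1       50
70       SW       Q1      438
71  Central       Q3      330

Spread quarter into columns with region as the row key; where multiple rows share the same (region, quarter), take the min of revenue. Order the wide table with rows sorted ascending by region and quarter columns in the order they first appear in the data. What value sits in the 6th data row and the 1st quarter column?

263

With rows sorted ascending by region, row 6 is region=West. quarter columns in first-appearance order: Q1, Q4, Q2, Q3; column 1 is Q1.
Long rows with region=West, quarter=Q1: min(354, 695, 263) = 263.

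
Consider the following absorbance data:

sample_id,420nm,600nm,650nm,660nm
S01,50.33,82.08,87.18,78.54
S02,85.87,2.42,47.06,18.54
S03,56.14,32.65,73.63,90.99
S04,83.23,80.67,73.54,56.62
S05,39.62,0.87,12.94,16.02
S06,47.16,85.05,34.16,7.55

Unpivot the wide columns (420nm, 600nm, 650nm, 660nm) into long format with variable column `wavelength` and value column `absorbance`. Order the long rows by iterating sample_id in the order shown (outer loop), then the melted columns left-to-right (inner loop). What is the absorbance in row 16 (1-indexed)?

56.62

24 rows total (6 × 4). Row 16: index ⌊(16-1)/4⌋ = 3 into sample_id → S04; (16-1) mod 4 = 3 into the melted columns → 660nm.
So row 16 is (S04, 660nm, 56.62); absorbance = 56.62.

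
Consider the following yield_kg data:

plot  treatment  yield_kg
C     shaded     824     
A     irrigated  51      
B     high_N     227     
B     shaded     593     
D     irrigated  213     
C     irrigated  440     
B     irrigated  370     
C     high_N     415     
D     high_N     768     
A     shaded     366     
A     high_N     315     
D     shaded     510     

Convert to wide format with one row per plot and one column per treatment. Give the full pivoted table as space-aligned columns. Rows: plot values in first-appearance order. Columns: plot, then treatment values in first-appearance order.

Columns: plot plus the 3 distinct treatment values (shaded, irrigated, high_N).
For example, row C column shaded takes yield_kg=824 from the long row (C, shaded).

plot  shaded  irrigated  high_N
C     824     440        415   
A     366     51         315   
B     593     370        227   
D     510     213        768   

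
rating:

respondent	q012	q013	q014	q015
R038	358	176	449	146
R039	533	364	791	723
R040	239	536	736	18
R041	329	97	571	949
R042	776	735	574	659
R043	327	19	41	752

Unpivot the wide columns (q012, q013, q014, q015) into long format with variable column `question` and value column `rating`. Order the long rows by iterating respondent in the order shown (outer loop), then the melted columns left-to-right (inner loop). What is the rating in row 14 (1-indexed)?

24 rows total (6 × 4). Row 14: index ⌊(14-1)/4⌋ = 3 into respondent → R041; (14-1) mod 4 = 1 into the melted columns → q013.
So row 14 is (R041, q013, 97); rating = 97.

97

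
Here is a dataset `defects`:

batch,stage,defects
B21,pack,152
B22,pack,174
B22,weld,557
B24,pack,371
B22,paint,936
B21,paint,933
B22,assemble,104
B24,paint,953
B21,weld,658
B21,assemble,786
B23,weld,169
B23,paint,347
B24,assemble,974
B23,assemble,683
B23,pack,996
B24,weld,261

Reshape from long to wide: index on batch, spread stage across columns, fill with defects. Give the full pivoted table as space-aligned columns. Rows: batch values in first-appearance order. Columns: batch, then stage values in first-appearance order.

Columns: batch plus the 4 distinct stage values (pack, weld, paint, assemble).
For example, row B21 column pack takes defects=152 from the long row (B21, pack).

batch  pack  weld  paint  assemble
B21    152   658   933    786     
B22    174   557   936    104     
B24    371   261   953    974     
B23    996   169   347    683     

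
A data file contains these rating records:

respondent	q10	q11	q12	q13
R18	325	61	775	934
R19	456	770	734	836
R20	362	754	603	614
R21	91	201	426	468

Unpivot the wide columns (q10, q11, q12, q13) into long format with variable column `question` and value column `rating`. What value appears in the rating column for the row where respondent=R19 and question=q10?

Unpivoting turns each (respondent, wide-column) pair into one long row.
The wide cell at row R19, column q10 holds 456, so the long row (R19, q10) has rating=456.

456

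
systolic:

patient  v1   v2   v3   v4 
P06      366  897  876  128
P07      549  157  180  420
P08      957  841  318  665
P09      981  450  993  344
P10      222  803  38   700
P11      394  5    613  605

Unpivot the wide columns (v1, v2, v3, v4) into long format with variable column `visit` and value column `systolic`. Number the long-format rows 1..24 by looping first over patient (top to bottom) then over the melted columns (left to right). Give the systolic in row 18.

24 rows total (6 × 4). Row 18: index ⌊(18-1)/4⌋ = 4 into patient → P10; (18-1) mod 4 = 1 into the melted columns → v2.
So row 18 is (P10, v2, 803); systolic = 803.

803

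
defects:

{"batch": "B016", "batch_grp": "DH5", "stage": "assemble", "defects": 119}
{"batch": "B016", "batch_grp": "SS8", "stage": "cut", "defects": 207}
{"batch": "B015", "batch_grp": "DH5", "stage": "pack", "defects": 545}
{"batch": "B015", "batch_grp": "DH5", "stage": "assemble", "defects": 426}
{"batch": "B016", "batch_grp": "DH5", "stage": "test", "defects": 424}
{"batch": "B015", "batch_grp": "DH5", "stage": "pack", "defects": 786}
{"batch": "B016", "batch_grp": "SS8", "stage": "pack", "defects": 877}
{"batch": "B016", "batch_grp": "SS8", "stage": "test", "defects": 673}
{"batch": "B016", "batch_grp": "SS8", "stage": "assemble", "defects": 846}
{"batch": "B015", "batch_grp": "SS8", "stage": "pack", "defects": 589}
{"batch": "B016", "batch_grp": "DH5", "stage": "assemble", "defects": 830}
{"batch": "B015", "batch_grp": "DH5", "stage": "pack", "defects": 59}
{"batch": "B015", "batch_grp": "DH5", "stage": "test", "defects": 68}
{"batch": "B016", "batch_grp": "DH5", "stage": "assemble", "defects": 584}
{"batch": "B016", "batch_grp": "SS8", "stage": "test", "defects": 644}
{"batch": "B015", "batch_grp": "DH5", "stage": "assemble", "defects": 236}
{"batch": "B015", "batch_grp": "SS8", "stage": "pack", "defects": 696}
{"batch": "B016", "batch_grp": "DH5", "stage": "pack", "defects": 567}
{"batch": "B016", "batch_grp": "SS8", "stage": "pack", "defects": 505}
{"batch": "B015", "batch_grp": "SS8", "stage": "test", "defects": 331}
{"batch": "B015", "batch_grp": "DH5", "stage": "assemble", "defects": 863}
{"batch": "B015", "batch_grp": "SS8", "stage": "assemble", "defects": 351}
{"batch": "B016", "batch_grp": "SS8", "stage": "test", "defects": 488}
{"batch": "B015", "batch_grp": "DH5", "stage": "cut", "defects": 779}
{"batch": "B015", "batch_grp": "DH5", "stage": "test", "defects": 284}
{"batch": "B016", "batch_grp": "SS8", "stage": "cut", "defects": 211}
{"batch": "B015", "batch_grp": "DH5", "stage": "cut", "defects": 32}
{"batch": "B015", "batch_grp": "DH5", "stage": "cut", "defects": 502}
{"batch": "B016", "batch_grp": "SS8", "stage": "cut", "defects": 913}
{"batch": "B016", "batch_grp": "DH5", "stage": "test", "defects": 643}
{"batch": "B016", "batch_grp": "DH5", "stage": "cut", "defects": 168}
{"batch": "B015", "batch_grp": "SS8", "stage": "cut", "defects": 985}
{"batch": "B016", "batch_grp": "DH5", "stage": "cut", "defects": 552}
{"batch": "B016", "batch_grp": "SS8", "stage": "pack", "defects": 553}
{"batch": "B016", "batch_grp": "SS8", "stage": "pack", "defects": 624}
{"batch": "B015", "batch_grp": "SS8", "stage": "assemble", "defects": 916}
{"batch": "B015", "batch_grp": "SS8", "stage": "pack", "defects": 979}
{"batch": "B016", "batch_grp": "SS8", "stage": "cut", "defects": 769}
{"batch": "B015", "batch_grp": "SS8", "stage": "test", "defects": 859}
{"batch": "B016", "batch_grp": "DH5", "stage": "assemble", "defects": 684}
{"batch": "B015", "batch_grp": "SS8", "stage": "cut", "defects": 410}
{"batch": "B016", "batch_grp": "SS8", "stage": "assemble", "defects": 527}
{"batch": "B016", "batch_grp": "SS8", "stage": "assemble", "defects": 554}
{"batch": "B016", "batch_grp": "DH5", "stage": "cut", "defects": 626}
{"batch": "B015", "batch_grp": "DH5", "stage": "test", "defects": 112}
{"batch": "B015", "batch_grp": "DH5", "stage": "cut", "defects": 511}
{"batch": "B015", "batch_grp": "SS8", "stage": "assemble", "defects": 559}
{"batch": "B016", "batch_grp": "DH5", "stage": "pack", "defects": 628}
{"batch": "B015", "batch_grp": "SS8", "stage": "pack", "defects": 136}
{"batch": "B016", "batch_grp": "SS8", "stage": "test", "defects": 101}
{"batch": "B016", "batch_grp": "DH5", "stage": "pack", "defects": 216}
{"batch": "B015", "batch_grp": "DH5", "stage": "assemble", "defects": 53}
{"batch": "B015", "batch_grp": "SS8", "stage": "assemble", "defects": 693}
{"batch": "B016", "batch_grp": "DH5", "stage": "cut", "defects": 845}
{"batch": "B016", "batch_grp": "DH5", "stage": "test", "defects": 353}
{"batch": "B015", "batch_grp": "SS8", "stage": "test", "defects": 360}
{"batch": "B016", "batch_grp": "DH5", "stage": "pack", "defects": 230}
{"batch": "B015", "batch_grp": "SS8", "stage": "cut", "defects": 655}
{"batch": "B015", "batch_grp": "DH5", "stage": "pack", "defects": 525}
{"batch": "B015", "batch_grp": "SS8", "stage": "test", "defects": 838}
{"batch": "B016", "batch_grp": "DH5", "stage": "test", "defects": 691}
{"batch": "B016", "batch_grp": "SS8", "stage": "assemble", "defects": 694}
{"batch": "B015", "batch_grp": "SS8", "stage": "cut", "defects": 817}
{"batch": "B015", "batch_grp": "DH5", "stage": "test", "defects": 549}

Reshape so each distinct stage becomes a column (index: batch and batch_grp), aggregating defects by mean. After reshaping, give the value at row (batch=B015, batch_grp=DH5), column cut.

456

Rows with batch=B015, batch_grp=DH5 and stage=cut: defects values are 779, 32, 502, 511.
(779 + 32 + 502 + 511) / 4 = 456.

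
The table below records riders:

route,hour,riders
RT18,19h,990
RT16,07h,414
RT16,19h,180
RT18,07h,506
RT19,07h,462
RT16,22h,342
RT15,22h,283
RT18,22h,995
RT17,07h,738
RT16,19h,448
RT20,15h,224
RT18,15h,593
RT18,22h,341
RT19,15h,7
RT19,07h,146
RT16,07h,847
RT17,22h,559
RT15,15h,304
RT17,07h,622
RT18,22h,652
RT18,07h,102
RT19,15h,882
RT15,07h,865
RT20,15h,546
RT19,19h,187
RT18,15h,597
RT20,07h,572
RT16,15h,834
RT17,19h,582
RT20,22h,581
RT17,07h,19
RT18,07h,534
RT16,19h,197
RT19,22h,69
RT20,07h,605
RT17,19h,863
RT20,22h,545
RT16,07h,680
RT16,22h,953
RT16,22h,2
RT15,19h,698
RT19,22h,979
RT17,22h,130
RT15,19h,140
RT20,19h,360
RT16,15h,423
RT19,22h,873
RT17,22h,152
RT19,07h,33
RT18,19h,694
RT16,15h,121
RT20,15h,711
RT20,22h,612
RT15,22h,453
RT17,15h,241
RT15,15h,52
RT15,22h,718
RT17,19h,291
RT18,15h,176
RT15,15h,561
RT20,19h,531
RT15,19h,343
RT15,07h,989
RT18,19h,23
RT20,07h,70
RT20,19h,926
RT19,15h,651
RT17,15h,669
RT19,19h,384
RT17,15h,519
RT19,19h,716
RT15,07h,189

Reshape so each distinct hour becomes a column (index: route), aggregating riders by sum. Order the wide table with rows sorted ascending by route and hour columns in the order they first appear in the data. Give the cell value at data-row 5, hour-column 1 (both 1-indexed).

With rows sorted ascending by route, row 5 is route=RT19. hour columns in first-appearance order: 19h, 07h, 22h, 15h; column 1 is 19h.
Long rows with route=RT19, hour=19h: 187 + 384 + 716 = 1287.

1287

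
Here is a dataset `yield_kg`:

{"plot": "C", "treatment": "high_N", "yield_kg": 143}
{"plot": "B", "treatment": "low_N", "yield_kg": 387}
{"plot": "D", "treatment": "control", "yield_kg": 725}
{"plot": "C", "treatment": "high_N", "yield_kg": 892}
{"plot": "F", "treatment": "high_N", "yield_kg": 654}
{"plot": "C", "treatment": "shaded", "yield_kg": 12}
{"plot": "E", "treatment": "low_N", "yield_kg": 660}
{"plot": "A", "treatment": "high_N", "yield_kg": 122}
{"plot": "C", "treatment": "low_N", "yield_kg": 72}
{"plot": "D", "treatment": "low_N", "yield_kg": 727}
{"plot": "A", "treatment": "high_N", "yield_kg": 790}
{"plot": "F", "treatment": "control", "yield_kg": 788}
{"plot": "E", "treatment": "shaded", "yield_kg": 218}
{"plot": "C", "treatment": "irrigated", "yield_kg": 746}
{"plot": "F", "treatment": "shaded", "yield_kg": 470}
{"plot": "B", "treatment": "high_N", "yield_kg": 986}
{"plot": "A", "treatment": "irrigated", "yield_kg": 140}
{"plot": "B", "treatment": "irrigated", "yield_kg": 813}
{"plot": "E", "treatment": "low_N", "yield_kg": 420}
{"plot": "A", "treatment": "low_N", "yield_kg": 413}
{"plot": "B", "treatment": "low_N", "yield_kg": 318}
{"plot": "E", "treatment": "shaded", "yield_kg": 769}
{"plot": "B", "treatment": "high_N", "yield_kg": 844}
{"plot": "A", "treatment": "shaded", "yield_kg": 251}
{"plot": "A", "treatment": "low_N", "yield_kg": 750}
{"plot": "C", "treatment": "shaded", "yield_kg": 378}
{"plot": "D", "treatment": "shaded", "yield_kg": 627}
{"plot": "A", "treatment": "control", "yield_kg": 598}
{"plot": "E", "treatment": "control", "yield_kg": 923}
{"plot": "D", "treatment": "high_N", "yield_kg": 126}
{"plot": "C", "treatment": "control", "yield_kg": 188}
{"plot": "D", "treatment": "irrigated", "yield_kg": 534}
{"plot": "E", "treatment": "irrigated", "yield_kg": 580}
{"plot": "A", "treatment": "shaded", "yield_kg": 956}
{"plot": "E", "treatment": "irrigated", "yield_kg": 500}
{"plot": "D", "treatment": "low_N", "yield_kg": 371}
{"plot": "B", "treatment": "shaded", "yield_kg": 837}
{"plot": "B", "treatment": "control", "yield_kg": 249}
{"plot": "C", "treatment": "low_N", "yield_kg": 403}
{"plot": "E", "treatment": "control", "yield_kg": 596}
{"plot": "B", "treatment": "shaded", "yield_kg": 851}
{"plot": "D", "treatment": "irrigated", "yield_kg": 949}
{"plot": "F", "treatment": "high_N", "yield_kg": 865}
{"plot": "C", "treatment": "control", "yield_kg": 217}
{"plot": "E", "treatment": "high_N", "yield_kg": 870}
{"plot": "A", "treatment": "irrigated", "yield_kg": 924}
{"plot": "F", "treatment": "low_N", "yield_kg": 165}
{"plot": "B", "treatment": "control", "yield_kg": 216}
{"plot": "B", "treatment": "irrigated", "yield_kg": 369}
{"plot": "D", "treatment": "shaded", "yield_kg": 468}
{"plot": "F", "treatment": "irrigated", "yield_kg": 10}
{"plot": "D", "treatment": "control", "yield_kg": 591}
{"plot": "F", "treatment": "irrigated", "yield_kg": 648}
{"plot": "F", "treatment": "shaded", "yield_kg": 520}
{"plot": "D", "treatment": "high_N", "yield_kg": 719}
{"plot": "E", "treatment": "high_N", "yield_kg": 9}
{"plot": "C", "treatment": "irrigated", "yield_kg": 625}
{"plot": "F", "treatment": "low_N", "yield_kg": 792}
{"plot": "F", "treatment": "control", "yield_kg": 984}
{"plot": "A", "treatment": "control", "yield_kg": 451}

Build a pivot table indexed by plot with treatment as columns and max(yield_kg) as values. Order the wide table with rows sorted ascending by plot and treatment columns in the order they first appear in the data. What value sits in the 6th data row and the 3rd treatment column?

With rows sorted ascending by plot, row 6 is plot=F. treatment columns in first-appearance order: high_N, low_N, control, shaded, irrigated; column 3 is control.
Long rows with plot=F, treatment=control: max(788, 984) = 984.

984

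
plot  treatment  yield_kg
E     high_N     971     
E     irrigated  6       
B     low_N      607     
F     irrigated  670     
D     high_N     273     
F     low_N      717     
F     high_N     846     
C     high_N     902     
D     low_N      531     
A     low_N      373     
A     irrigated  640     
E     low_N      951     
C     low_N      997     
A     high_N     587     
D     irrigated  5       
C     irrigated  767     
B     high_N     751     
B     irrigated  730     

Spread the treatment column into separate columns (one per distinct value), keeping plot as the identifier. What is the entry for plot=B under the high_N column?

Wide layout: rows indexed by plot, columns are the 3 distinct treatment values (high_N, irrigated, low_N).
Cell (plot=B, treatment=high_N) draws from the long row where plot=B and treatment=high_N, which has yield_kg=751.

751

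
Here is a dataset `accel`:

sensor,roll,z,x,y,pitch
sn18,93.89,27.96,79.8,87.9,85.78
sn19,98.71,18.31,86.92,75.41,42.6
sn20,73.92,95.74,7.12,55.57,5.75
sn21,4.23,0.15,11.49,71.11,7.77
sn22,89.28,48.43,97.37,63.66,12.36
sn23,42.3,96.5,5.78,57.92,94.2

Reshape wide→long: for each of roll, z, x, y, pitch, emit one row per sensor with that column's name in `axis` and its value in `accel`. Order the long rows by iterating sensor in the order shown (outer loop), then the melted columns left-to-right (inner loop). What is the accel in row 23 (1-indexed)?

30 rows total (6 × 5). Row 23: index ⌊(23-1)/5⌋ = 4 into sensor → sn22; (23-1) mod 5 = 2 into the melted columns → x.
So row 23 is (sn22, x, 97.37); accel = 97.37.

97.37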